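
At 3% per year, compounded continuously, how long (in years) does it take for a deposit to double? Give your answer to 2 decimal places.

23.10 years

e^(0.03t) = 2, so 0.03t = ln 2 ≈ 0.69315.
t ≈ 0.69315/0.03 ≈ 23.1049.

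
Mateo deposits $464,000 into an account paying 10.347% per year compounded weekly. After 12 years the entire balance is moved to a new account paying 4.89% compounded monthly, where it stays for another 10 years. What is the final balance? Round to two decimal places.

$2,613,112.29

After 12 years at 10.347%: 464,000 × 3.45701784818 ≈ 1,604,056.2816.
Then 10 years at 4.89%: 1,604,056.2816 × 1.629065212377 ≈ 2,613,112.2870.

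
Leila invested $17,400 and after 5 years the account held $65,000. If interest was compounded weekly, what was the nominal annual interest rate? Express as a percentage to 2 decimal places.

The 260-period growth factor is 65,000/17,400 = 3.73563.
r/52 = 3.73563^(1/260) − 1 ≈ 0.00508178, so r ≈ 52·0.00508178 = 26.42526%.

26.43%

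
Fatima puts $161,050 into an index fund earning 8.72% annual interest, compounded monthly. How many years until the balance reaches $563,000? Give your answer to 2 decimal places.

14.40 years

(1 + 0.00726667)^(12t) = 563,000/161,050 = 3.4958.
12t·ln(1 + 0.00726667) = ln(3.4958); 12t = 1.2516/0.00724039 ≈ 172.8587.
t ≈ 14.4049 years.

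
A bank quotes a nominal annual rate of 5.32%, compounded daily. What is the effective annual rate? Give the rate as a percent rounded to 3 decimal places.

5.464%

One year is 365 periods at 0.000145753 each: (1 + 0.000145753)^365 ≈ 1.054636.
EAR = 1.054636 − 1 ≈ 5.46365%.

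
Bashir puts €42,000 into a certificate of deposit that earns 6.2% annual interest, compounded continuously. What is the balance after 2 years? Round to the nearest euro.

€47,545

A = P·e^(rt) = 42,000·e^(0.062·2) = 42,000·e^0.124.
e^0.124 ≈ 1.132015871, so A ≈ 47,544.6666.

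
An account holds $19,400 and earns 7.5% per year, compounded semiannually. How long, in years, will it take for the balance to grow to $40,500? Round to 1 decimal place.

We need (1 + 0.0375)^(2t) = 2.0876, so 2t = ln 2.0876 / ln 1.0375 ≈ 19.9932.
t ≈ 19.9932/2 = 9.9966 years.

10.0 years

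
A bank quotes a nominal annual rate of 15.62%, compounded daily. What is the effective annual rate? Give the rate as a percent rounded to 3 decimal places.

16.902%

One year is 365 periods at 0.000427945 each: (1 + 0.000427945)^365 ≈ 1.169021.
EAR = 1.169021 − 1 ≈ 16.90209%.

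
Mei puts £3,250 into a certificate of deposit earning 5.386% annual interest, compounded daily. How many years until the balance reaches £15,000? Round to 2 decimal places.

28.40 years

We need (1 + 0.000147562)^(365t) = 4.6154, so 365t = ln 4.6154 / ln 1.000148 ≈ 10365.2142.
t ≈ 10365.2142/365 = 28.3978 years.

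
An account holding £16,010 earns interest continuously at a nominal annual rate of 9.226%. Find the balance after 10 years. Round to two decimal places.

£40,278.33

A = P·e^(rt) = 16,010·e^(0.09226·10) = 16,010·e^0.9226.
e^0.9226 ≈ 2.5158230337, so A ≈ 40,278.3268.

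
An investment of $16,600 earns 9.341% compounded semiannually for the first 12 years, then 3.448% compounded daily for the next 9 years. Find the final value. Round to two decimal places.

$67,710.37

Phase 1: 16,600·(1 + 0.046705)^24 ≈ 49,646.7997.
Phase 2: 49,646.7997·(1 + 0.03448/365)^3285 ≈ 67,710.3653.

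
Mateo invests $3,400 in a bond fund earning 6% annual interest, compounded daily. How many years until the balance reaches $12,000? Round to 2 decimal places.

21.02 years

We need (1 + 0.000164384)^(365t) = 3.5294, so 365t = ln 3.5294 / ln 1.000164 ≈ 7672.5121.
t ≈ 7672.5121/365 = 21.0206 years.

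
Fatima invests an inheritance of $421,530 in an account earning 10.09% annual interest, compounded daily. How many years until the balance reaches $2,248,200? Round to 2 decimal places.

(1 + 0.000276438)^(365t) = 2,248,200/421,530 = 5.3334.
365t·ln(1 + 0.000276438) = ln(5.3334); 365t = 1.674/0.0002764 ≈ 6056.4157.
t ≈ 16.5929 years.

16.59 years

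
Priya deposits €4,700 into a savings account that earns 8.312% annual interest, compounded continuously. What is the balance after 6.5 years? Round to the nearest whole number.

€8,067

A = P·e^(rt) = 4,700·e^(0.08312·6.5) = 4,700·e^0.54028.
e^0.54028 ≈ 1.716487411, so A ≈ 8,067.4908.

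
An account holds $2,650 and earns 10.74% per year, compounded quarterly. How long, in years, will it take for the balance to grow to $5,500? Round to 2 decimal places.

6.89 years

We need (1 + 0.02685)^(4t) = 2.0755, so 4t = ln 2.0755 / ln 1.02685 ≈ 27.5586.
t ≈ 27.5586/4 = 6.8896 years.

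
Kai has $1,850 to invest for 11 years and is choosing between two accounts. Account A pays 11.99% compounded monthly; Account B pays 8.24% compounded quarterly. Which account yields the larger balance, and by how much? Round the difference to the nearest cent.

Account A, by $2,335.09

Account A growth factor: (1 + 0.1199/12)^132 ≈ 3.714910399; balance ≈ 6,872.5842.
Account B growth factor: (1 + 0.0206)^44 ≈ 2.452702173; balance ≈ 4,537.4990.
Account A is larger by 2,335.0852.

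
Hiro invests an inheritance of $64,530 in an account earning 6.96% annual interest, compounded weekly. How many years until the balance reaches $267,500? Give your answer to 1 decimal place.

20.4 years

(1 + 0.00133846)^(52t) = 267,500/64,530 = 4.1454.
52t·ln(1 + 0.00133846) = ln(4.1454); 52t = 1.422/0.00133757 ≈ 1063.1167.
t ≈ 20.4446 years.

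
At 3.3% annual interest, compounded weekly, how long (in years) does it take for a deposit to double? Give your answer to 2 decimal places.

(1 + 0.000634615)^(52t) = 2.
52t = ln 2 / ln(1 + 0.000634615) ≈ 0.69315/0.000634414 ≈ 1092.5785.
t ≈ 21.0111.

21.01 years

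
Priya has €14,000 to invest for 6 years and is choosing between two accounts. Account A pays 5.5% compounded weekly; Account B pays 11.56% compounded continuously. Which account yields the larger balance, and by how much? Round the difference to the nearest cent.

Account B, by €8,542.52

Account A growth factor: (1 + 0.055/52)^312 ≈ 1.39072557; balance ≈ 19,470.1580.
Account B growth factor: e^(0.1156·6) = e^0.6936 ≈ 2.000905844; balance ≈ 28,012.6818.
Account B is larger by 8,542.5238.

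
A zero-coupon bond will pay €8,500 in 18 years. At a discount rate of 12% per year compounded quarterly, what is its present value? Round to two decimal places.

€1,011.90

Growth factor = (1 + 0.03)^72 ≈ 8.400017267.
P = 8,500/8.400017267 ≈ 1,011.9027.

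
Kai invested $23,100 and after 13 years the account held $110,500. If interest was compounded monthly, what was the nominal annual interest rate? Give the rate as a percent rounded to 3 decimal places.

(1 + r/12)^156 = 110,500/23,100 = 4.78355.
1 + r/12 = 4.78355^(1/156) ≈ 1.010084, so r/12 ≈ 0.0100837.
r ≈ 12·0.0100837 = 12.10047%.

12.100%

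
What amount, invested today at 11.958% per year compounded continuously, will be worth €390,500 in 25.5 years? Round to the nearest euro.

P = A·e^(−rt) = 390,500·e^(−3.04929).
e^(−3.04929) ≈ 0.0473925611671, so P ≈ 18,506.7951.

€18,507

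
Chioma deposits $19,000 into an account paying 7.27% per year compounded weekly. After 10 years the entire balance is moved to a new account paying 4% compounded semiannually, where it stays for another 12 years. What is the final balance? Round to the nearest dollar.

$63,193

Phase 1: 19,000·(1 + 0.0727/52)^520 ≈ 39,288.4763.
Phase 2: 39,288.4763·(1 + 0.02)^24 ≈ 63,193.0487.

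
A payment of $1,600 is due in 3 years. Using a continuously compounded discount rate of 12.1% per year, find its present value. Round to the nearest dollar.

P = A·e^(−rt) = 1,600·e^(−0.363).
e^(−0.363) ≈ 0.6955864335, so P ≈ 1,112.9383.

$1,113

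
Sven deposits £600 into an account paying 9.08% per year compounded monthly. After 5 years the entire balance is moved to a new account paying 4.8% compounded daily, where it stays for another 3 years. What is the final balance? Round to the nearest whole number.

Phase 1: 600·(1 + 0.0908/12)^60 ≈ 943.1456.
Phase 2: 943.1456·(1 + 0.048/365)^1095 ≈ 1,089.2135.

£1,089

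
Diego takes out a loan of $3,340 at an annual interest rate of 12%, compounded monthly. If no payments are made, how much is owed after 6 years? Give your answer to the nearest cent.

Growth factor = (1 + 0.01)^72 ≈ 2.047099312.
A ≈ 3,340 × 2.047099312 ≈ 6,837.3117.

$6,837.31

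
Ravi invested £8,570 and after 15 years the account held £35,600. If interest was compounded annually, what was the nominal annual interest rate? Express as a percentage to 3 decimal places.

9.959%

(1 + r)^15 = 35,600/8,570 = 4.15403.
1 + r = 4.15403^(1/15) ≈ 1.099591, so r ≈ 0.0995913.
r ≈ 9.95913%.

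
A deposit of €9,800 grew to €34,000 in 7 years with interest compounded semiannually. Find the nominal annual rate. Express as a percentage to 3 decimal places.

18.585%

The 14-period growth factor is 34,000/9,800 = 3.46939.
r/2 = 3.46939^(1/14) − 1 ≈ 0.0929228, so r ≈ 2·0.0929228 = 18.58456%.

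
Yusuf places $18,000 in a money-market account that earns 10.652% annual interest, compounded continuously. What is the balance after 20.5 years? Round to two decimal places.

A = P·e^(rt) = 18,000·e^(0.10652·20.5) = 18,000·e^2.18366.
e^2.18366 ≈ 8.87874306277, so A ≈ 159,817.3751.

$159,817.38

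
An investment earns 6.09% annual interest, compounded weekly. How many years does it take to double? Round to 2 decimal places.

11.39 years

(1 + 0.00117115)^(52t) = 2.
52t = ln 2 / ln(1 + 0.00117115) ≈ 0.69315/0.00117047 ≈ 592.1963.
t ≈ 11.3884.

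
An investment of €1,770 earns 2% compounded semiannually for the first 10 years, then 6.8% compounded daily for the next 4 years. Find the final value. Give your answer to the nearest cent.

After 10 years at 2%: 1,770 × 1.22019004 ≈ 2,159.7364.
Then 4 years at 6.8%: 2,159.7364 × 1.312553749 ≈ 2,834.7701.

€2,834.77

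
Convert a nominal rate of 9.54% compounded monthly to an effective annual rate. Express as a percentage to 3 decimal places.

EAR = (1 + 9.54%/12)^12 − 1 = (1 + 0.00795)^12 − 1.
(1 + 0.00795)^12 ≈ 1.099684, so EAR ≈ 9.96839%.

9.968%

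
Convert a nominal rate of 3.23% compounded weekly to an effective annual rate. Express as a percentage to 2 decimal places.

3.28%

One year is 52 periods at 0.000621154 each: (1 + 0.000621154)^52 ≈ 1.032817.
EAR = 1.032817 − 1 ≈ 3.28170%.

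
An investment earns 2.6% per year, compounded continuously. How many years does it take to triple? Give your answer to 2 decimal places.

e^(0.026t) = 3, so 0.026t = ln 3 ≈ 1.0986.
t ≈ 1.0986/0.026 ≈ 42.2543.

42.25 years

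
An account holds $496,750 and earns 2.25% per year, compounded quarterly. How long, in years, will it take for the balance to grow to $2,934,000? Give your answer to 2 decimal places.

79.16 years

We need (1 + 0.005625)^(4t) = 5.9064, so 4t = ln 5.9064 / ln 1.005625 ≈ 316.6268.
t ≈ 316.6268/4 = 79.1567 years.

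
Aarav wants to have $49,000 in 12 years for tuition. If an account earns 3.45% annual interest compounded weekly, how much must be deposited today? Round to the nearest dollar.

Growth factor = (1 + 0.0345/52)^624 ≈ 1.5126494624.
P = 49,000/1.5126494624 ≈ 32,393.4932.

$32,393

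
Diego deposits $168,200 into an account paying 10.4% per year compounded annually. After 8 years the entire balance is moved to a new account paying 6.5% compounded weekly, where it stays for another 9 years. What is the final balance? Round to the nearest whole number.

After 8 years at 10.4%: 168,200 × 2.20674721491 ≈ 371,174.8815.
Then 9 years at 6.5%: 371,174.8815 × 1.79433535822 ≈ 666,012.2140.

$666,012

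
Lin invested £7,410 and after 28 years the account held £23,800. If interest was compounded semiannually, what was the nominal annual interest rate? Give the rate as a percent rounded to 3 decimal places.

(1 + r/2)^56 = 23,800/7,410 = 3.21188.
1 + r/2 = 3.21188^(1/56) ≈ 1.021055, so r/2 ≈ 0.0210553.
r ≈ 2·0.0210553 = 4.21106%.

4.211%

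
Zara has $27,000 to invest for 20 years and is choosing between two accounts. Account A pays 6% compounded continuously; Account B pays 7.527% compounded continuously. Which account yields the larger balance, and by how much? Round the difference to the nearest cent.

Account B, by $32,017.65

A: e^(0.06·20) = e^1.2 ≈ 3.3201169227, so 27,000 × 3.3201169227 ≈ 89,643.1569.
B: e^(0.07527·20) = e^1.5054 ≈ 4.50595565212, so 27,000 × 4.50595565212 ≈ 121,660.8026.
Difference ≈ 32,017.6457 in favor of B.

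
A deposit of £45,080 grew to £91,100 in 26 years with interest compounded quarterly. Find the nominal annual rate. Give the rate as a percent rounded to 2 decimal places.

2.72%

(1 + r/4)^104 = 91,100/45,080 = 2.02085.
1 + r/4 = 2.02085^(1/104) ≈ 1.006788, so r/4 ≈ 0.00678754.
r ≈ 4·0.00678754 = 2.71502%.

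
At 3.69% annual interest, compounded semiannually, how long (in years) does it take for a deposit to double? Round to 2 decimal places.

18.96 years

(1 + 0.01845)^(2t) = 2.
2t = ln 2 / ln(1 + 0.01845) ≈ 0.69315/0.0182819 ≈ 37.9145.
t ≈ 18.9572.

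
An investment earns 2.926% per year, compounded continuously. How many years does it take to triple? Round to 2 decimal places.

37.55 years

e^(0.02926t) = 3, so 0.02926t = ln 3 ≈ 1.0986.
t ≈ 1.0986/0.02926 ≈ 37.5466.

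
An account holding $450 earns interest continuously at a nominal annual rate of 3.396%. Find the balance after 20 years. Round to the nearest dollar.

$888

A = P·e^(rt) = 450·e^(0.03396·20) = 450·e^0.6792.
e^0.6792 ≈ 1.97229926, so A ≈ 887.5347.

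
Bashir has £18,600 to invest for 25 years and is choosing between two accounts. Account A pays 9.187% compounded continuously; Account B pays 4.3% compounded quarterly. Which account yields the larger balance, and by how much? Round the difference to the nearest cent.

A: e^(0.09187·25) = e^2.29675 ≈ 9.94181898097, so 18,600 × 9.94181898097 ≈ 184,917.8330.
B: (1 + 0.01075)^100 ≈ 2.9132315225, so 18,600 × 2.9132315225 ≈ 54,186.1063.
Difference ≈ 130,731.7267 in favor of A.

Account A, by £130,731.73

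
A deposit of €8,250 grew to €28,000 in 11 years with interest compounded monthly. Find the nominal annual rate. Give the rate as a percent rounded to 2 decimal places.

11.16%

(1 + r/12)^132 = 28,000/8,250 = 3.39394.
1 + r/12 = 3.39394^(1/132) ≈ 1.0093, so r/12 ≈ 0.00930049.
r ≈ 12·0.00930049 = 11.16059%.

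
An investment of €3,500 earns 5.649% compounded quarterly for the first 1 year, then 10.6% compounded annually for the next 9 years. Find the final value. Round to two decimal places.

€9,166.97

Phase 1: 3,500·(1 + 0.0141225)^4 ≈ 3,701.9429.
Phase 2: 3,701.9429·(1 + 0.106)^9 ≈ 9,166.9711.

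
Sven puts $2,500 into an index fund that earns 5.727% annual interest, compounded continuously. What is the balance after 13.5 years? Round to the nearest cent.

A = P·e^(rt) = 2,500·e^(0.05727·13.5) = 2,500·e^0.773145.
e^0.773145 ≈ 2.166569411, so A ≈ 5,416.4235.

$5,416.42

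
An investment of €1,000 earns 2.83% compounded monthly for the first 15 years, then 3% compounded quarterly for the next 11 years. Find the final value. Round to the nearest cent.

After 15 years at 2.83%: 1,000 × 1.528061944 ≈ 1,528.0619.
Then 11 years at 3%: 1,528.0619 × 1.389256418 ≈ 2,122.8699.

€2,122.87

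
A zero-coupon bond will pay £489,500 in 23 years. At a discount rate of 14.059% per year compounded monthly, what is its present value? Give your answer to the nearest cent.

£19,660.47

Growth factor = (1 + 0.14059/12)^276 ≈ 24.8976812312.
P = 489,500/24.8976812312 ≈ 19,660.4654.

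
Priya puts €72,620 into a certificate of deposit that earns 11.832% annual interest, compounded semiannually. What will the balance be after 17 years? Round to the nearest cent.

Growth factor = (1 + 0.05916)^34 ≈ 7.05819108669.
A ≈ 72,620 × 7.05819108669 ≈ 512,565.8367.

€512,565.84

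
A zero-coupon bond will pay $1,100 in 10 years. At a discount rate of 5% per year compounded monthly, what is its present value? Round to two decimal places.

Growth factor = (1 + 0.05/12)^120 ≈ 1.647009498.
P = 1,100/1.647009498 ≈ 667.8771.

$667.88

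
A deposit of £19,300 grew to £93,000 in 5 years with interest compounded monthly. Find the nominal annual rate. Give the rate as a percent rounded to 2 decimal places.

31.87%

The 60-period growth factor is 93,000/19,300 = 4.81865.
r/12 = 4.81865^(1/60) − 1 ≈ 0.0265547, so r ≈ 12·0.0265547 = 31.86564%.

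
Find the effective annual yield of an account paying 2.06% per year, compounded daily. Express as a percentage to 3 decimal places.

EAR = (1 + 2.06%/365)^365 − 1 = (1 + 0.0000564384)^365 − 1.
(1 + 0.0000564384)^365 ≈ 1.020813, so EAR ≈ 2.08131%.

2.081%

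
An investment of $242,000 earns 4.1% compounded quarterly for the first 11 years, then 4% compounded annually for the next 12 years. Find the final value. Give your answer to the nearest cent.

$606,855.42

Phase 1: 242,000·(1 + 0.01025)^44 ≈ 379,040.1079.
Phase 2: 379,040.1079·(1 + 0.04)^12 ≈ 606,855.4249.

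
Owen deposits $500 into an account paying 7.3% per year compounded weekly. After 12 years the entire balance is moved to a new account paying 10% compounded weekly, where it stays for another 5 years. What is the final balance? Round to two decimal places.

After 12 years at 7.3%: 500 × 2.399800695 ≈ 1,199.9003.
Then 5 years at 10%: 1,199.9003 × 1.647929821 ≈ 1,977.3516.

$1,977.35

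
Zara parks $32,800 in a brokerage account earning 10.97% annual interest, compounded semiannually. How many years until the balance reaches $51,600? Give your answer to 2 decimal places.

4.24 years

(1 + 0.05485)^(2t) = 51,600/32,800 = 1.5732.
2t·ln(1 + 0.05485) = ln(1.5732); 2t = 0.45309/0.0533986 ≈ 8.4851.
t ≈ 4.2426 years.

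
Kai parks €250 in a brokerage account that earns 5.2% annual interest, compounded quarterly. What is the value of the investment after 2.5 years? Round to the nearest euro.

Periodic rate = 5.2%/4 = 0.013; periods = 4·2.5 = 10.
A = 250·(1 + 0.013)^10 ≈ 250·1.13787473 ≈ 284.4687.

€284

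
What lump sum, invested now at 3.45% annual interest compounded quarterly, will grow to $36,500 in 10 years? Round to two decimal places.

Periodic rate = 3.45%/4 = 0.008625; 40 periods.
P = 36,500/(1 + 0.008625)^40 ≈ 36,500/1.4099026895 ≈ 25,888.3115.

$25,888.31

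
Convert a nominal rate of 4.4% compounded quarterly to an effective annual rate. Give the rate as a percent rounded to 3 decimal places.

4.473%

EAR = (1 + 4.4%/4)^4 − 1 = (1 + 0.011)^4 − 1.
(1 + 0.011)^4 ≈ 1.044731, so EAR ≈ 4.47313%.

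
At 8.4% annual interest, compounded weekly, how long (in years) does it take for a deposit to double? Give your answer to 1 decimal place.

(1 + 0.00161538)^(52t) = 2.
52t = ln 2 / ln(1 + 0.00161538) ≈ 0.69315/0.00161408 ≈ 429.4376.
t ≈ 8.2584.

8.3 years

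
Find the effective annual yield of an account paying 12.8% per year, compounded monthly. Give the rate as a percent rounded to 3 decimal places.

13.578%

One year is 12 periods at 0.0106667 each: (1 + 0.0106667)^12 ≈ 1.135783.
EAR = 1.135783 − 1 ≈ 13.57829%.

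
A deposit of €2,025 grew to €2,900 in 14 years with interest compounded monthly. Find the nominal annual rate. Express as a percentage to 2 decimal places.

2.57%

(1 + r/12)^168 = 2,900/2,025 = 1.4321.
1 + r/12 = 1.4321^(1/168) ≈ 1.00214, so r/12 ≈ 0.00214003.
r ≈ 12·0.00214003 = 2.56804%.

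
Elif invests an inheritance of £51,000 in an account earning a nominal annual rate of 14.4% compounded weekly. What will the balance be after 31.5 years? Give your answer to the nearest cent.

£4,729,414.02

Periodic rate = 14.4%/52 = 0.00276923; periods = 52·31.5 = 1638.
A = 51,000·(1 + 0.144/52)^1638 ≈ 51,000·92.73360826469 ≈ 4,729,414.0215.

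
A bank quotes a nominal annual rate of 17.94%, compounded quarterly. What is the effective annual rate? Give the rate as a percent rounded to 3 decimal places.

19.183%

EAR = (1 + 17.94%/4)^4 − 1 = (1 + 0.04485)^4 − 1.
(1 + 0.04485)^4 ≈ 1.191834, so EAR ≈ 19.18340%.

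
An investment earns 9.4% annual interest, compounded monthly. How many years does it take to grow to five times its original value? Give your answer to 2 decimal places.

(1 + 0.00783333)^(12t) = 5.
12t = ln 5 / ln(1 + 0.00783333) ≈ 1.6094/0.00780281 ≈ 206.2638.
t ≈ 17.1887.

17.19 years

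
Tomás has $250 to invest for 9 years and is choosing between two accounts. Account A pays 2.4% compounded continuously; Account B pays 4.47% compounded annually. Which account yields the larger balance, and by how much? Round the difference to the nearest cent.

Account B, by $60.29

Account A growth factor: e^(0.024·9) = e^0.216 ≈ 1.24110238; balance ≈ 310.2756.
Account B growth factor: (1 + 0.0447)^9 ≈ 1.48225987; balance ≈ 370.5650.
Account B is larger by 60.2894.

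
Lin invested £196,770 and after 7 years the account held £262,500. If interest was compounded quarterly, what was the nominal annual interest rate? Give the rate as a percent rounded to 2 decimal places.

4.14%

(1 + r/4)^28 = 262,500/196,770 = 1.33404.
1 + r/4 = 1.33404^(1/28) ≈ 1.010347, so r/4 ≈ 0.0103466.
r ≈ 4·0.0103466 = 4.13863%.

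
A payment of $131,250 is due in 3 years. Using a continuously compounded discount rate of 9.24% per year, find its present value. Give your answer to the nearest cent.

P = A·e^(−rt) = 131,250·e^(−0.2772).
e^(−0.2772) ≈ 0.757902901371, so P ≈ 99,474.7558.

$99,474.76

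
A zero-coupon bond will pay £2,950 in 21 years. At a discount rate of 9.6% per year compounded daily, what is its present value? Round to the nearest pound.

Growth factor = (1 + 0.096/365)^7665 ≈ 7.506241907.
P = 2,950/7.506241907 ≈ 393.0063.

£393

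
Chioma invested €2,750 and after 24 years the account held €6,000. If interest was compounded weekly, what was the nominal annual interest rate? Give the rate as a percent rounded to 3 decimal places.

(1 + r/52)^1248 = 6,000/2,750 = 2.18182.
1 + r/52 = 2.18182^(1/1248) ≈ 1.000625, so r/52 ≈ 0.000625322.
r ≈ 52·0.000625322 = 3.25168%.

3.252%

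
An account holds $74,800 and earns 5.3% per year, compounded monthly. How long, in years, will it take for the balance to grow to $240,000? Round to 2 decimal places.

22.05 years

(1 + 0.00441667)^(12t) = 240,000/74,800 = 3.2086.
12t·ln(1 + 0.00441667) = ln(3.2086); 12t = 1.1658/0.00440694 ≈ 264.5420.
t ≈ 22.0452 years.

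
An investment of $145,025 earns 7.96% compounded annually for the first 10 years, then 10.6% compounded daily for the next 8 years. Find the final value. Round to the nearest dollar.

Phase 1: 145,025·(1 + 0.0796)^10 ≈ 311,940.4059.
Phase 2: 311,940.4059·(1 + 0.106/365)^2920 ≈ 728,282.5220.

$728,283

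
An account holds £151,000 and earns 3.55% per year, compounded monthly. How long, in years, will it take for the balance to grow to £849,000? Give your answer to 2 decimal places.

(1 + 0.00295833)^(12t) = 849,000/151,000 = 5.6225.
12t·ln(1 + 0.00295833) = ln(5.6225); 12t = 1.7268/0.00295397 ≈ 584.5630.
t ≈ 48.7136 years.

48.71 years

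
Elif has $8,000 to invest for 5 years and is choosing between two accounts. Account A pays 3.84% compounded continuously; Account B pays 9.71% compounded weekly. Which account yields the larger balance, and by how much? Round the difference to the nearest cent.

Account B, by $3,300.65

Account A growth factor: e^(0.0384·5) = e^0.192 ≈ 1.211670517; balance ≈ 9,693.3641.
Account B growth factor: (1 + 0.0971/52)^260 ≈ 1.6242517928; balance ≈ 12,994.0143.
Account B is larger by 3,300.6502.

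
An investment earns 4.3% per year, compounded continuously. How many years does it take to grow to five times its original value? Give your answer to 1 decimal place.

e^(0.043t) = 5, so 0.043t = ln 5 ≈ 1.6094.
t ≈ 1.6094/0.043 ≈ 37.4288.

37.4 years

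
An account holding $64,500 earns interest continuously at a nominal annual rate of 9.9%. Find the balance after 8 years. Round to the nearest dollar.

A = P·e^(rt) = 64,500·e^(0.099·8) = 64,500·e^0.792.
e^0.792 ≈ 2.20780762884, so A ≈ 142,403.5921.

$142,404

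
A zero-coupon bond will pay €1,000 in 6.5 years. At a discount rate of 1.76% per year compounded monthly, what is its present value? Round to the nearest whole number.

€892

Growth factor = (1 + 0.0176/12)^78 ≈ 1.12110655.
P = 1,000/1.12110655 ≈ 891.9759.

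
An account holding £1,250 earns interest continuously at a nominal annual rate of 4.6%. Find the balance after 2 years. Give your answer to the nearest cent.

£1,370.46

A = P·e^(rt) = 1,250·e^(0.046·2) = 1,250·e^0.092.
e^0.092 ≈ 1.096364822, so A ≈ 1,370.4560.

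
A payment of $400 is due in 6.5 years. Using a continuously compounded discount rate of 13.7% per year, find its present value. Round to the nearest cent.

P = A·e^(−rt) = 400·e^(−0.8905).
e^(−0.8905) ≈ 0.410450476, so P ≈ 164.1802.

$164.18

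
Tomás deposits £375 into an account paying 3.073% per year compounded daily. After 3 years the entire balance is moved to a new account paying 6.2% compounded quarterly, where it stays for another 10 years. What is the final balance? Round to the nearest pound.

Phase 1: 375·(1 + 0.03073/365)^1095 ≈ 411.2133.
Phase 2: 411.2133·(1 + 0.0155)^40 ≈ 760.7891.

£761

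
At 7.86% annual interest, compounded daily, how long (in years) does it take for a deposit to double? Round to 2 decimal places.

(1 + 0.000215342)^(365t) = 2.
365t = ln 2 / ln(1 + 0.000215342) ≈ 0.69315/0.000215319 ≈ 3219.1598.
t ≈ 8.8196.

8.82 years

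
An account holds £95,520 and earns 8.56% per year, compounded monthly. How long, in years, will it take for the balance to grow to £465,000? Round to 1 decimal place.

18.6 years

(1 + 0.00713333)^(12t) = 465,000/95,520 = 4.8681.
12t·ln(1 + 0.00713333) = ln(4.8681); 12t = 1.5827/0.00710801 ≈ 222.6645.
t ≈ 18.5554 years.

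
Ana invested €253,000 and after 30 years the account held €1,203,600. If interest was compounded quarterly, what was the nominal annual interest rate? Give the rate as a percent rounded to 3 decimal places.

(1 + r/4)^120 = 1,203,600/253,000 = 4.75731.
1 + r/4 = 4.75731^(1/120) ≈ 1.013082, so r/4 ≈ 0.0130822.
r ≈ 4·0.0130822 = 5.23288%.

5.233%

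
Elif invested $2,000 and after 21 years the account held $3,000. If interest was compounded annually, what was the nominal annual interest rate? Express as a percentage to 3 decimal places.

1.950%

(1 + r)^21 = 3,000/2,000 = 1.5.
1 + r = 1.5^(1/21) ≈ 1.019495, so r ≈ 0.0194955.
r ≈ 1.94955%.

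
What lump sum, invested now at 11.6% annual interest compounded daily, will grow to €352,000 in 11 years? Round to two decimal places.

€98,281.31

Periodic rate = 11.6%/365 = 0.000317808; 4015 periods.
P = 352,000/(1 + 0.116/365)^4015 ≈ 352,000/3.58155577955 ≈ 98,281.3117.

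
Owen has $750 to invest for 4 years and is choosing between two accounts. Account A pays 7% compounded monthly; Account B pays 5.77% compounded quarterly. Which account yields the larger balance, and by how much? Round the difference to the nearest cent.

Account A, by $48.39

Account A growth factor: (1 + 0.07/12)^48 ≈ 1.32205388; balance ≈ 991.5404.
Account B growth factor: (1 + 0.014425)^16 ≈ 1.25753215; balance ≈ 943.1491.
Account A is larger by 48.3913.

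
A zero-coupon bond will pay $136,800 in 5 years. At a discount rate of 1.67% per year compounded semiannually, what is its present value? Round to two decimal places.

$125,884.74

Growth factor = (1 + 0.00835)^10 ≈ 1.0867084056.
P = 136,800/1.0867084056 ≈ 125,884.7353.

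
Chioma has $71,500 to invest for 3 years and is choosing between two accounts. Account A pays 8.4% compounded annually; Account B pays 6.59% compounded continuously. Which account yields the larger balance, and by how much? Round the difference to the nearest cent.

A: (1 + 0.084)^3 ≈ 1.273760704, so 71,500 × 1.273760704 ≈ 91,073.8903.
B: e^(0.0659·3) = e^0.1977 ≈ 1.21859676, so 71,500 × 1.21859676 ≈ 87,129.6683.
Difference ≈ 3,944.2220 in favor of A.

Account A, by $3,944.22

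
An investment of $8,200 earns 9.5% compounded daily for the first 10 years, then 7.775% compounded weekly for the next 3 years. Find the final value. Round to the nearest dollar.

$26,765

Phase 1: 8,200·(1 + 0.095/365)^3650 ≈ 21,200.1985.
Phase 2: 21,200.1985·(1 + 0.07775/52)^156 ≈ 26,764.7666.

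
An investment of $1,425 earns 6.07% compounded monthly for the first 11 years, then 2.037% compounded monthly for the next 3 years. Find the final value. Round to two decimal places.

$2,948.35

Phase 1: 1,425·(1 + 0.0607/12)^132 ≈ 2,773.7183.
Phase 2: 2,773.7183·(1 + 0.0016975)^36 ≈ 2,948.3537.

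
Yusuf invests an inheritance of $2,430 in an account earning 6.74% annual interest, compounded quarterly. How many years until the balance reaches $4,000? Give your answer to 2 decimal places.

(1 + 0.01685)^(4t) = 4,000/2,430 = 1.6461.
4t·ln(1 + 0.01685) = ln(1.6461); 4t = 0.4984/0.0167096 ≈ 29.8273.
t ≈ 7.4568 years.

7.46 years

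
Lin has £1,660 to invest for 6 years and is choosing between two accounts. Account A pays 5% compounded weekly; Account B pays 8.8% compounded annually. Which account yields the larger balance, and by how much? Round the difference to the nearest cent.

Account A growth factor: (1 + 0.05/52)^312 ≈ 1.349664255; balance ≈ 2,240.4427.
Account B growth factor: (1 + 0.088)^6 ≈ 1.658721111; balance ≈ 2,753.4770.
Account B is larger by 513.0344.

Account B, by £513.03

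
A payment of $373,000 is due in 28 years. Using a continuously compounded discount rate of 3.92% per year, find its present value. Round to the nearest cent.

P = A·e^(−rt) = 373,000·e^(−1.0976).
e^(−1.0976) ≈ 0.333670933735, so P ≈ 124,459.2583.

$124,459.26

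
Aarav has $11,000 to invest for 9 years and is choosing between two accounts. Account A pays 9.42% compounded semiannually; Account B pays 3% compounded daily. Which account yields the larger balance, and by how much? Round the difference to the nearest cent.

Account A growth factor: (1 + 0.0471)^18 ≈ 2.2897436993; balance ≈ 25,187.1807.
Account B growth factor: (1 + 0.03/365)^3285 ≈ 1.3099499164; balance ≈ 14,409.4491.
Account A is larger by 10,777.7316.

Account A, by $10,777.73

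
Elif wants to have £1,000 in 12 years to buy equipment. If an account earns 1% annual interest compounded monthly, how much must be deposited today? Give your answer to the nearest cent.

Growth factor = (1 + 0.01/12)^144 ≈ 1.12744051.
P = 1,000/1.12744051 ≈ 886.9648.

£886.96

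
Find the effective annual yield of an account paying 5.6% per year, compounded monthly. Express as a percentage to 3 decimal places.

5.746%

One year is 12 periods at 0.00466667 each: (1 + 0.00466667)^12 ≈ 1.05746.
EAR = 1.05746 − 1 ≈ 5.74599%.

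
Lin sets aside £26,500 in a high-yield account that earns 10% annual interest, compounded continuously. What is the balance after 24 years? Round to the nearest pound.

£292,114

A = P·e^(rt) = 26,500·e^(0.1·24) = 26,500·e^2.4.
e^2.4 ≈ 11.0231763806, so A ≈ 292,114.1741.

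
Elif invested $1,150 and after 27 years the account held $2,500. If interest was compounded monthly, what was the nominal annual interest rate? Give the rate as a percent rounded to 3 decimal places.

(1 + r/12)^324 = 2,500/1,150 = 2.17391.
1 + r/12 = 2.17391^(1/324) ≈ 1.0024, so r/12 ≈ 0.00239957.
r ≈ 12·0.00239957 = 2.87948%.

2.879%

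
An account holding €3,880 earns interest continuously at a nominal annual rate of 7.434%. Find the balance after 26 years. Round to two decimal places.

A = P·e^(rt) = 3,880·e^(0.07434·26) = 3,880·e^1.93284.
e^1.93284 ≈ 6.909104261, so A ≈ 26,807.3245.

€26,807.32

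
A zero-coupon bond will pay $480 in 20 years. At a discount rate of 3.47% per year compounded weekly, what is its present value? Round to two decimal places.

$239.85

Periodic rate = 3.47%/52 = 0.000667308; 1040 periods.
P = 480/(1 + 0.0347/52)^1040 ≈ 480/2.00124312 ≈ 239.8509.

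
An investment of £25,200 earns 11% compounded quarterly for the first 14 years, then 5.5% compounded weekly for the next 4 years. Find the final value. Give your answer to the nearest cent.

£143,442.33

Phase 1: 25,200·(1 + 0.0275)^56 ≈ 115,128.5544.
Phase 2: 115,128.5544·(1 + 0.055/52)^208 ≈ 143,442.3345.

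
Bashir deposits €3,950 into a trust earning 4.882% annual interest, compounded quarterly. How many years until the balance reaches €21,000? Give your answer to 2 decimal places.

(1 + 0.012205)^(4t) = 21,000/3,950 = 5.3165.
4t·ln(1 + 0.012205) = ln(5.3165); 4t = 1.6708/0.0121311 ≈ 137.7290.
t ≈ 34.4322 years.

34.43 years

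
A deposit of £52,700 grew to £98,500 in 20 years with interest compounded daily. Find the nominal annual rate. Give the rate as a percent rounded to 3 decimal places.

The 7300-period growth factor is 98,500/52,700 = 1.86907.
r/365 = 1.86907^(1/7300) − 1 ≈ 0.0000856805, so r ≈ 365·0.0000856805 = 3.12734%.

3.127%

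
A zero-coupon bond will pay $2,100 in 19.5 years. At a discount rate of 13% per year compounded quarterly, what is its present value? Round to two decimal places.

$173.30

Growth factor = (1 + 0.0325)^78 ≈ 12.11782582.
P = 2,100/12.11782582 ≈ 173.2984.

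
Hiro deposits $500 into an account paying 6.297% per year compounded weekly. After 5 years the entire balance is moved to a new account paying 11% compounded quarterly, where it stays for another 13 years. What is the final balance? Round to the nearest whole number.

After 5 years at 6.297%: 500 × 1.369792842 ≈ 684.8964.
Then 13 years at 11%: 684.8964 × 4.098785475 ≈ 2,807.2435.

$2,807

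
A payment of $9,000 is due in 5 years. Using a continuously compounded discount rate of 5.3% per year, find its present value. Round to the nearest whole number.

$6,905

P = A·e^(−rt) = 9,000·e^(−0.265).
e^(−0.265) ≈ 0.76720595, so P ≈ 6,904.8535.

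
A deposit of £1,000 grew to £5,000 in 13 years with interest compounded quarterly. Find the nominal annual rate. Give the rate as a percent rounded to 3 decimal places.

(1 + r/4)^52 = 5,000/1,000 = 5.
1 + r/4 = 5^(1/52) ≈ 1.031435, so r/4 ≈ 0.0314347.
r ≈ 4·0.0314347 = 12.57387%.

12.574%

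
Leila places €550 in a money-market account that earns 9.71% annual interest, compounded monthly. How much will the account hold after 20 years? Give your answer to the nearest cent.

Periodic rate = 9.71%/12 = 0.00809167; periods = 12·20 = 240.
A = 550·(1 + 0.0971/12)^240 ≈ 550·6.918404091 ≈ 3,805.1222.

€3,805.12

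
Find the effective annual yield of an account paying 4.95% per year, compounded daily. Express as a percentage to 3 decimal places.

One year is 365 periods at 0.000135616 each: (1 + 0.000135616)^365 ≈ 1.050742.
EAR = 1.050742 − 1 ≈ 5.07421%.

5.074%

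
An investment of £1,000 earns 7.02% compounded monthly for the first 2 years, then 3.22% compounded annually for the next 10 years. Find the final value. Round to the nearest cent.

After 2 years at 7.02%: 1,000 × 1.15026336 ≈ 1,150.2634.
Then 10 years at 3.22%: 1,150.2634 × 1.372898869 ≈ 1,579.1953.

£1,579.20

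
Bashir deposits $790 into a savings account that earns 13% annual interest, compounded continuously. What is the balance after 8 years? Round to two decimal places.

$2,235.08

A = P·e^(rt) = 790·e^(0.13·8) = 790·e^1.04.
e^1.04 ≈ 2.829217014, so A ≈ 2,235.0814.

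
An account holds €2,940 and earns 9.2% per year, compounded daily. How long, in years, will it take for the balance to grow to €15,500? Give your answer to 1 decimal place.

We need (1 + 0.000252055)^(365t) = 5.2721, so 365t = ln 5.2721 / ln 1.000252 ≈ 6596.3433.
t ≈ 6596.3433/365 = 18.0722 years.

18.1 years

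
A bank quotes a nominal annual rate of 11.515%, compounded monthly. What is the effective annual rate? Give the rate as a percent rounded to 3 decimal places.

12.143%

One year is 12 periods at 0.00959583 each: (1 + 0.00959583)^12 ≈ 1.121426.
EAR = 1.121426 − 1 ≈ 12.14259%.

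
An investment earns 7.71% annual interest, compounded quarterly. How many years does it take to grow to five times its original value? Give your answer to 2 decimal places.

(1 + 0.019275)^(4t) = 5.
4t = ln 5 / ln(1 + 0.019275) ≈ 1.6094/0.0190916 ≈ 84.3009.
t ≈ 21.0752.

21.08 years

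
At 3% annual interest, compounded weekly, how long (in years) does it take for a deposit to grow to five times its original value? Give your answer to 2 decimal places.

(1 + 0.000576923)^(52t) = 5.
52t = ln 5 / ln(1 + 0.000576923) ≈ 1.6094/0.000576757 ≈ 2790.4970.
t ≈ 53.6634.

53.66 years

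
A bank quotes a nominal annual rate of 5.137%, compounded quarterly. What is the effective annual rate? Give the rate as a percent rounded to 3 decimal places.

5.237%

EAR = (1 + 5.137%/4)^4 − 1 = (1 + 0.0128425)^4 − 1.
(1 + 0.0128425)^4 ≈ 1.052368, so EAR ≈ 5.23681%.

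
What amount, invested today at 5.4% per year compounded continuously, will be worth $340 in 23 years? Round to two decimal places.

P = A·e^(−rt) = 340·e^(−1.242).
e^(−1.242) ≈ 0.288806028, so P ≈ 98.1940.

$98.19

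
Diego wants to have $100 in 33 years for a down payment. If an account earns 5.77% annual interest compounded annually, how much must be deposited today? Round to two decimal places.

Growth factor = (1 + 0.0577)^33 ≈ 6.3674075.
P = 100/6.3674075 ≈ 15.7050.

$15.70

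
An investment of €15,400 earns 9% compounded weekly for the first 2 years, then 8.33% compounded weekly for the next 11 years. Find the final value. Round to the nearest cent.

€46,052.35

After 2 years at 9%: 15,400 × 1.1970311029 ≈ 18,434.2790.
Then 11 years at 8.33%: 18,434.2790 × 2.4981909796 ≈ 46,052.3495.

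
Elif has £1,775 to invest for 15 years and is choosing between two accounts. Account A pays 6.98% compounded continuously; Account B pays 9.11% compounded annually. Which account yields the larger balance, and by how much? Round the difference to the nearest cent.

Account A growth factor: e^(0.0698·15) = e^1.047 ≈ 2.849091011; balance ≈ 5,057.1365.
Account B growth factor: (1 + 0.0911)^15 ≈ 3.698012175; balance ≈ 6,563.9716.
Account B is larger by 1,506.8351.

Account B, by £1,506.84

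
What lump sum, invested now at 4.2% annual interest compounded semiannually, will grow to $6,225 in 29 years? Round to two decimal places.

Growth factor = (1 + 0.021)^58 ≈ 3.338051564.
P = 6,225/3.338051564 ≈ 1,864.8603.

$1,864.86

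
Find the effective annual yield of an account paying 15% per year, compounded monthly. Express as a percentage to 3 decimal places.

16.075%

EAR = (1 + 15%/12)^12 − 1 = (1 + 0.0125)^12 − 1.
(1 + 0.0125)^12 ≈ 1.160755, so EAR ≈ 16.07545%.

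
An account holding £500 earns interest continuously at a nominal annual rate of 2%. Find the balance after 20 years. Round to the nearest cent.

£745.91

A = P·e^(rt) = 500·e^(0.02·20) = 500·e^0.4.
e^0.4 ≈ 1.4918247, so A ≈ 745.9123.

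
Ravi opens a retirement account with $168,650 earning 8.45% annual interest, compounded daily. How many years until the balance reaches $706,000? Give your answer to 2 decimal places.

16.95 years

(1 + 0.000231507)^(365t) = 706,000/168,650 = 4.1862.
365t·ln(1 + 0.000231507) = ln(4.1862); 365t = 1.4318/0.00023148 ≈ 6185.3695.
t ≈ 16.9462 years.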